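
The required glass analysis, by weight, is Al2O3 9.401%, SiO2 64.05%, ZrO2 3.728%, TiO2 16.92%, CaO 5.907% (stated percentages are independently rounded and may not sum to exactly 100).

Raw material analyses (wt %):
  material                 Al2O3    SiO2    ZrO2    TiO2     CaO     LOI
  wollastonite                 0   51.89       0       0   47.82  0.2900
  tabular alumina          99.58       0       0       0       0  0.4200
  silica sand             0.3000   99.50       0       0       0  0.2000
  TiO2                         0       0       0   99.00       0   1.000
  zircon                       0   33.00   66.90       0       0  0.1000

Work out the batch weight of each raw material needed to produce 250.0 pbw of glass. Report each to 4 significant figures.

Batch per 250.0 pbw glass:
  wollastonite: 30.88 pbw
  tabular alumina: 23.18 pbw
  silica sand: 140.2 pbw
  TiO2: 42.73 pbw
  zircon: 13.93 pbw
Total batch = 250.9 pbw; LOI loss = 0.9085 pbw; yield = 99.64%

Each numeric step maintains exact precision all the way through — the intermediate values are displayed rounded to four significant digits in the working. Each reported value is rounded once only; all derived quantities (glass mass, the yield, the five compositions, totals, LOI) are re-derived at full precision using the weight values on 250.0 pbw of glass as set out in the problem or answer text.
Target masses of each oxide per 250.0 pbw glass:
  Al2O3: 9.401% × 250.0 = 23.50 pbw
  SiO2: 64.05% × 250.0 = 160.1 pbw
  ZrO2: 3.728% × 250.0 = 9.320 pbw
  TiO2: 16.92% × 250.0 = 42.30 pbw
  CaO: 5.907% × 250.0 = 14.77 pbw
A balance pass over the oxides, from the weights as reported, at the basis given (summed amounts equal target values up to rounding of the answer):
  Al2O3: 23.18·0.9958 + 140.2·0.003000 = 23.50 pbw (target 23.50 pbw)
  SiO2: 30.88·0.5189 + 140.2·0.9950 + 13.93·0.3300 = 160.1 pbw (target 160.1 pbw)
  ZrO2: 13.93·0.6690 = 9.319 pbw (target 9.320 pbw)
  TiO2: 42.73·0.9900 = 42.30 pbw (target 42.30 pbw)
  CaO: 30.88·0.4782 = 14.77 pbw (target 14.77 pbw)
Consistency of the glass mass: the batch minus its LOI: 250.0 pbw (per-oxide target masses sum to 250.0 pbw; basis as stated: 250.0 pbw — rounding explains the deltas).
Batch grand total — Σ batch = 250.9 pbw; LOI loss = Σ batch·LOI = 0.9085 pbw; yield: glass divided by total = 99.64%.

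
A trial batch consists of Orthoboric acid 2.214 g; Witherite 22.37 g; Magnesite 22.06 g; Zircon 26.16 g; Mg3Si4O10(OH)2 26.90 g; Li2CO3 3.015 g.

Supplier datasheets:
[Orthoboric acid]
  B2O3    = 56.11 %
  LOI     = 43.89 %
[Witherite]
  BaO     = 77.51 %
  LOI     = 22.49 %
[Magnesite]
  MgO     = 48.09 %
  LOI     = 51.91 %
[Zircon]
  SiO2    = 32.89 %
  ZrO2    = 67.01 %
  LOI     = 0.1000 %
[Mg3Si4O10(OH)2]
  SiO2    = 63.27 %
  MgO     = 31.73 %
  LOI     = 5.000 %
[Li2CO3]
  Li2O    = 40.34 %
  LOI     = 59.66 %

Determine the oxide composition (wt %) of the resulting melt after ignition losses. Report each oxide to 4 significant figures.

Glass mass = 82.10 g (batch 102.7 − LOI 20.62).
Composition: SiO2 31.21%, Li2O 1.482%, ZrO2 21.35%, BaO 21.12%, MgO 23.32%, B2O3 1.513%

Every computation keeps exact precision throughout — mid-chain values appear (rounded to four significant figures) as written; each reported value is rounded exactly once; derived quantities (totals, yield, glass mass, ignition loss, the six compositions) are re-derived in full float precision from the batch weights at 82.10 g of glass as written in either problem or answer.
What the batch supplies per oxide:
  SiO2: 26.16·0.3289 + 26.90·0.6327 = 25.62 g
  Li2O: 3.015·0.4034 = 1.216 g
  ZrO2: 26.16·0.6701 = 17.53 g
  BaO: 22.37·0.7751 = 17.34 g
  MgO: 22.06·0.4809 + 26.90·0.3173 = 19.14 g
  B2O3: 2.214·0.5611 = 1.242 g
LOI: 2.214·0.4389 + 22.37·0.2249 + 22.06·0.5191 + 26.16·0.001000 + 26.90·0.05000 + 3.015·0.5966 = 20.62 g
The glass mass, total less LOI, = 102.7 − 20.62 = 82.10 g (equal to the oxide-mass sum)
wt %: oxide over glass, times 100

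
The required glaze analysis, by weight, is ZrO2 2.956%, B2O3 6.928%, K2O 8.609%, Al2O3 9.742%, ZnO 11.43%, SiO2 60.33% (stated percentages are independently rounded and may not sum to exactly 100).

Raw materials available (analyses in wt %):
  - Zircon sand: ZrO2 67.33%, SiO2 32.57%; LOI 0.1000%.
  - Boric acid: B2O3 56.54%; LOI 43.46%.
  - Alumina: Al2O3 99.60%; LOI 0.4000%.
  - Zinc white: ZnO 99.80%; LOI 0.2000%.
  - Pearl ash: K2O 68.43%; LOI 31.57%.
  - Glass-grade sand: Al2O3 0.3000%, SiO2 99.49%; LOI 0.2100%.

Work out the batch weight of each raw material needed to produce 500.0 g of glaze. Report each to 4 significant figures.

Batch per 500.0 g glaze:
  Zircon sand: 21.95 g
  Boric acid: 61.27 g
  Alumina: 48.01 g
  Zinc white: 57.26 g
  Pearl ash: 62.90 g
  Glass-grade sand: 296.0 g
Total batch = 547.4 g; LOI loss = 47.44 g; yield = 91.33%

Each numeric step holds full precision in every operation. In-progress results appear, rounded to 4 significant figures, across the worked steps; a single rounding produces every reported value; derived quantities, which include six oxide percentages, the yield, the totals, glass mass, ignition loss, are recomputed at full float precision, exactly as shown in the question or the answer, starting from the weights at 500.0 g of glass.
Oxide mass targets, per 500.0 g glaze:
  ZrO2: 2.956% × 500.0 = 14.78 g
  B2O3: 6.928% × 500.0 = 34.64 g
  K2O: 8.609% × 500.0 = 43.04 g
  Al2O3: 9.742% × 500.0 = 48.71 g
  ZnO: 11.43% × 500.0 = 57.15 g
  SiO2: 60.33% × 500.0 = 301.6 g
Per-oxide balance check with the batch weights as given, on the stated basis (oxide sums agree with the targets up to rounding of the answer):
  ZrO2: 21.95·0.6733 = 14.78 g (target 14.78 g)
  B2O3: 61.27·0.5654 = 34.64 g (target 34.64 g)
  K2O: 62.90·0.6843 = 43.04 g (target 43.04 g)
  Al2O3: 48.01·0.9960 + 296.0·0.003000 = 48.71 g (target 48.71 g)
  ZnO: 57.26·0.9980 = 57.15 g (target 57.15 g)
  SiO2: 21.95·0.3257 + 296.0·0.9949 = 301.6 g (target 301.6 g)
Consistency of the glass mass: batch Σ − ignition loss = 500.0 g (per-oxide target masses sum to 500.0 g; the stated basis being 500.0 g — gaps are rounding artifacts).
Adding the batch up: Σ batch = 547.4 g; loss to ignition Σ batch·LOI = 47.44 g; as yield: glass ÷ batch → 91.33%.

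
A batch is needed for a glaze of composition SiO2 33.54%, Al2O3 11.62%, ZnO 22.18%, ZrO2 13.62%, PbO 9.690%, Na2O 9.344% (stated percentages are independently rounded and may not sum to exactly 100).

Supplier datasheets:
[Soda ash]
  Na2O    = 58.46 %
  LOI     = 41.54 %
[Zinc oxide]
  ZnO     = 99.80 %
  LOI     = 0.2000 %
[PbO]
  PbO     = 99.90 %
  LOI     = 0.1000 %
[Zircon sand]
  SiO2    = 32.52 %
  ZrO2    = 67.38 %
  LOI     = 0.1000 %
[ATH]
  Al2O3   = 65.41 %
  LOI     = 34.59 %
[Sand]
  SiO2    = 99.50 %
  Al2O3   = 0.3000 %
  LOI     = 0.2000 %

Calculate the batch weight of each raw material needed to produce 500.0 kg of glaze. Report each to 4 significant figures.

Batch per 500.0 kg glaze:
  Soda ash: 79.92 kg
  Zinc oxide: 111.1 kg
  PbO: 48.50 kg
  Zircon sand: 101.1 kg
  ATH: 88.20 kg
  Sand: 135.5 kg
Total batch = 564.3 kg; LOI loss = 64.35 kg; yield = 88.60%

Every computation runs at exact precision through the solve — mid-chain values appear rounded off to 4 significant figures alongside each step. Each reported value is rounded once only — all derived quantities are re-derived at exact precision (net glass mass, the yield, the totals, ignition loss, the six compositions) from the batch weights at 500.0 kg of glass exactly as printed in the problem or answer text.
The oxide mass targets at 500.0 kg glaze:
  SiO2: 33.54% × 500.0 = 167.7 kg
  Al2O3: 11.62% × 500.0 = 58.10 kg
  ZnO: 22.18% × 500.0 = 110.9 kg
  ZrO2: 13.62% × 500.0 = 68.10 kg
  PbO: 9.690% × 500.0 = 48.45 kg
  Na2O: 9.344% × 500.0 = 46.72 kg
Verifying the oxide balance given the weights on record, per the basis as stated (target by target, the sums agree modulo rounding of the values):
  SiO2: 101.1·0.3252 + 135.5·0.9950 = 167.7 kg (target 167.7 kg)
  Al2O3: 88.20·0.6541 + 135.5·0.003000 = 58.10 kg (target 58.10 kg)
  ZnO: 111.1·0.9980 = 110.9 kg (target 110.9 kg)
  ZrO2: 101.1·0.6738 = 68.12 kg (target 68.10 kg)
  PbO: 48.50·0.9990 = 48.45 kg (target 48.45 kg)
  Na2O: 79.92·0.5846 = 46.72 kg (target 46.72 kg)
Glass-mass sanity pass: total charge less LOI = 500.0 kg (the targets, summed, come to 500.0 kg; stated basis 500.0 kg — deltas are rounding alone).
Batch total: Σ batch = 564.3 kg; loss to ignition Σ batch·LOI = 64.35 kg; yield = glass ÷ total batch = 88.60%.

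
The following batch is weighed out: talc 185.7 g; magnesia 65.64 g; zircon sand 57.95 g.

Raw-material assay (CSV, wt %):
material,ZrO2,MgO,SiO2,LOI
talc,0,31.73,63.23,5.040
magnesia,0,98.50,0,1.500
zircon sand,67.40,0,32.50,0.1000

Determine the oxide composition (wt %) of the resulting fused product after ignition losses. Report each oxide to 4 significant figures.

Glass mass = 298.9 g (batch 309.3 − LOI 10.40).
Composition: ZrO2 13.07%, MgO 41.35%, SiO2 45.59%

Every computation keeps full precision at each step; intermediates are shown, rounded to 4 significant figures, at each printed step — each reported number is rounded just once; derived quantities (the three compositions, glass mass, the yield, totals, LOI) are rebuilt at full precision from the weighed amounts for 298.9 g of glass exactly as printed in either problem or answer.
What the batch supplies per oxide:
  ZrO2: 57.95·0.6740 = 39.06 g
  MgO: 185.7·0.3173 + 65.64·0.9850 = 123.6 g
  SiO2: 185.7·0.6323 + 57.95·0.3250 = 136.3 g
LOI: 185.7·0.05040 + 65.64·0.01500 + 57.95·0.001000 = 10.40 g
Glass mass = batch − LOI = 309.3 − 10.40 = 298.9 g (the oxide masses sum to this)
percent by weight: oxide/glass ×100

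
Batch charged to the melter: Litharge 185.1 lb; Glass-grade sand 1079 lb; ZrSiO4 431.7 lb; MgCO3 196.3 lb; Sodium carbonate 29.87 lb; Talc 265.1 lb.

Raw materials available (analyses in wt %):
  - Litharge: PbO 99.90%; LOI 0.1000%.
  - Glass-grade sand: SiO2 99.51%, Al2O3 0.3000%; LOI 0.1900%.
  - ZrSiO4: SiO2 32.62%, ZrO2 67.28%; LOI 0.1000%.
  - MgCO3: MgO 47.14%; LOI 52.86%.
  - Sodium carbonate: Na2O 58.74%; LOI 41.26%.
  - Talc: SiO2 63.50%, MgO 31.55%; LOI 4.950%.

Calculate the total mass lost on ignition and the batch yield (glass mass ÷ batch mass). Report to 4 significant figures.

LOI loss = 131.9 lb; glass = 2055 lb; yield = 93.97%

Mid-chain values are displayed rounded off to 4 significant digits between the steps; full precision is kept from first step to last; a single rounding completes every reported figure — derived quantities (the six compositions, the yield, glass mass, LOI, the totals) are rebuilt from the weighed amounts at 2055 lb of glass in full float precision, exactly as shown in the problem or the answer.
LOI of each material in turn:
  Litharge: 185.1 × 0.001000 = 0.1851 lb
  Glass-grade sand: 1079 × 0.001900 = 2.050 lb
  ZrSiO4: 431.7 × 0.001000 = 0.4317 lb
  MgCO3: 196.3 × 0.5286 = 103.8 lb
  Sodium carbonate: 29.87 × 0.4126 = 12.32 lb
  Talc: 265.1 × 0.04950 = 13.12 lb
Total LOI = 131.9 lb
Glass = batch − LOI = 2187 − 131.9 = 2055 lb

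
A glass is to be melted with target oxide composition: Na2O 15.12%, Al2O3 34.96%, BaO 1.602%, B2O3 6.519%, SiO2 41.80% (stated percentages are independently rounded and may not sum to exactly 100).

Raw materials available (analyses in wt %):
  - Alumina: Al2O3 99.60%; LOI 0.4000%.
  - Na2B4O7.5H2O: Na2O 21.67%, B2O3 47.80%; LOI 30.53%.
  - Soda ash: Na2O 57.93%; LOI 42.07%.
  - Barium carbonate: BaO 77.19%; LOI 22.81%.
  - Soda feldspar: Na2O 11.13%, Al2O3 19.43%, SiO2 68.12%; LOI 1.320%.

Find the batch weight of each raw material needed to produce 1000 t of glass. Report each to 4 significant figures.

All arithmetic runs at full float precision throughout; values along the way are printed with 4-significant-digit rounding on the page — every reported result is rounded exactly once — all derived quantities, including glass mass, yield, totals, ignition loss, five oxide percentages, are computed from the batch weights at 1000 t of glass in full precision as they appear in the question or the answer.
Per-oxide target masses for 1000 t glass:
  Na2O: 15.12% × 1000 = 151.2 t
  Al2O3: 34.96% × 1000 = 349.6 t
  BaO: 1.602% × 1000 = 16.02 t
  B2O3: 6.519% × 1000 = 65.19 t
  SiO2: 41.80% × 1000 = 418.0 t
Mass-balance tally per oxide applying the batch weights above, on the stated basis (every target is met by its sum given rounding of the digits):
  Na2O: 136.4·0.2167 + 92.09·0.5793 + 613.6·0.1113 = 151.2 t (target 151.2 t)
  Al2O3: 231.3·0.9960 + 613.6·0.1943 = 349.6 t (target 349.6 t)
  BaO: 20.75·0.7719 = 16.02 t (target 16.02 t)
  B2O3: 136.4·0.4780 = 65.20 t (target 65.19 t)
  SiO2: 613.6·0.6812 = 418.0 t (target 418.0 t)
Mass balance on the glass: the batch minus its LOI: 1000 t (oxide target masses add up to 1000 t; the stated basis being 1000 t — gaps are rounding artifacts).
Whole-batch sum: Σ batch = 1094 t; ignition loss, Σ(batch × LOI) = 94.14 t; yield = glass ÷ total batch = 91.40%.

Batch per 1000 t glass:
  Alumina: 231.3 t
  Na2B4O7.5H2O: 136.4 t
  Soda ash: 92.09 t
  Barium carbonate: 20.75 t
  Soda feldspar: 613.6 t
Total batch = 1094 t; LOI loss = 94.14 t; yield = 91.40%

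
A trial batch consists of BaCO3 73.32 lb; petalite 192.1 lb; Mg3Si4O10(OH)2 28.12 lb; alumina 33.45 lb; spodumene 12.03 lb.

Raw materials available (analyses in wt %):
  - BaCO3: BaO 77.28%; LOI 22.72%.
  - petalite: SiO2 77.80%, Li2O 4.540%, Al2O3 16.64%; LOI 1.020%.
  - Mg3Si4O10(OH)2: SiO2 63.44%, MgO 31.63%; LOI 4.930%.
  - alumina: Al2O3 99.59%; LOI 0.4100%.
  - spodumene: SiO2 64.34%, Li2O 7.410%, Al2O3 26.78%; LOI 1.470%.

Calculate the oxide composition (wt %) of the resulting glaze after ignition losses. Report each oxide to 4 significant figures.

Glass mass = 318.7 lb (batch 339.0 − LOI 20.32).
Composition: SiO2 54.92%, MgO 2.791%, BaO 17.78%, Li2O 3.016%, Al2O3 21.49%

Values along the way are displayed (rounded to four significant figures) on the page; all arithmetic maintains full precision from start to finish — every reported figure takes just one rounding — derived quantities (the totals, ignition loss, yield, five oxide percentages, net glass mass) are carried using the weight values at 318.7 lb of glass in full precision, as they appear in the question or the answer.
Mass of each oxide from the mix:
  SiO2: 192.1·0.7780 + 28.12·0.6344 + 12.03·0.6434 = 175.0 lb
  MgO: 28.12·0.3163 = 8.894 lb
  BaO: 73.32·0.7728 = 56.66 lb
  Li2O: 192.1·0.04540 + 12.03·0.07410 = 9.613 lb
  Al2O3: 192.1·0.1664 + 33.45·0.9959 + 12.03·0.2678 = 68.50 lb
LOI: 73.32·0.2272 + 192.1·0.01020 + 28.12·0.04930 + 33.45·0.004100 + 12.03·0.01470 = 20.32 lb
Resulting glass, batch − LOI: 339.0 − 20.32 = 318.7 lb (consistent with Σ oxide mass)
wt % = oxide mass / glass mass × 100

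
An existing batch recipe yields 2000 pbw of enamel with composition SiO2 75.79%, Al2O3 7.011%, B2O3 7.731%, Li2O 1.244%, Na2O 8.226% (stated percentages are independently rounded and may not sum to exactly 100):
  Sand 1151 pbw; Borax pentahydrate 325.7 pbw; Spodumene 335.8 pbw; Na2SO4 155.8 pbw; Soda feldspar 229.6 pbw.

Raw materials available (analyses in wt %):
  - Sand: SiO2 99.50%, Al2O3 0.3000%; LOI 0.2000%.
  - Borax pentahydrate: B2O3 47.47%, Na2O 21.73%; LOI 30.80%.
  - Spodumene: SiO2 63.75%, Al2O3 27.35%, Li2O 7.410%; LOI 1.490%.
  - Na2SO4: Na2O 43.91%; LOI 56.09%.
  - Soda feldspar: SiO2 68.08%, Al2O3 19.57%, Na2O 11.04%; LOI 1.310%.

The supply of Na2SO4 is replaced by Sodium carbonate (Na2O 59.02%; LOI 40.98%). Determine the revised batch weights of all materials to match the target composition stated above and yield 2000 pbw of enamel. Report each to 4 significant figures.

Revised batch per 2000 pbw enamel:
  Sand: 1151 pbw
  Borax pentahydrate: 325.7 pbw
  Spodumene: 335.8 pbw
  Sodium carbonate: 115.9 pbw
  Soda feldspar: 229.6 pbw
Total batch = 2158 pbw; LOI loss = 158.1 pbw

Each numeric step runs at full precision throughout. In-progress results appear, with 4-significant-digit rounding, when written out. Each reported result sees exactly one rounding — the derived quantities (the five compositions, ignition loss, glass mass, the yield, the totals) are recomputed starting from the weights on 2000 pbw of glass at exact precision as given in the problem or answer text.
Target masses of each oxide per 2000 pbw enamel:
  SiO2: 75.79% × 2000 = 1516 pbw
  Al2O3: 7.011% × 2000 = 140.2 pbw
  B2O3: 7.731% × 2000 = 154.6 pbw
  Li2O: 1.244% × 2000 = 24.88 pbw
  Na2O: 8.226% × 2000 = 164.5 pbw
Mass-balance tally per oxide on the weights just shown, under the basis named above (oxide sums agree with the targets exact up to rounding of places):
  SiO2: 1151·0.9950 + 335.8·0.6375 + 229.6·0.6808 = 1516 pbw (target 1516 pbw)
  Al2O3: 1151·0.003000 + 335.8·0.2735 + 229.6·0.1957 = 140.2 pbw (target 140.2 pbw)
  B2O3: 325.7·0.4747 = 154.6 pbw (target 154.6 pbw)
  Li2O: 335.8·0.07410 = 24.88 pbw (target 24.88 pbw)
  Na2O: 325.7·0.2173 + 115.9·0.5902 + 229.6·0.1104 = 164.5 pbw (target 164.5 pbw)
Auditing the glass mass value: whole batch net of LOI = 2000 pbw (targets for the oxides total 2000 pbw; with the basis standing at 2000 pbw — differing by rounding only).
Batch grand total — Σ batch = 2158 pbw; the LOI term Σ batch·LOI equals 158.1 pbw; yield, glass over the total, = 92.67%.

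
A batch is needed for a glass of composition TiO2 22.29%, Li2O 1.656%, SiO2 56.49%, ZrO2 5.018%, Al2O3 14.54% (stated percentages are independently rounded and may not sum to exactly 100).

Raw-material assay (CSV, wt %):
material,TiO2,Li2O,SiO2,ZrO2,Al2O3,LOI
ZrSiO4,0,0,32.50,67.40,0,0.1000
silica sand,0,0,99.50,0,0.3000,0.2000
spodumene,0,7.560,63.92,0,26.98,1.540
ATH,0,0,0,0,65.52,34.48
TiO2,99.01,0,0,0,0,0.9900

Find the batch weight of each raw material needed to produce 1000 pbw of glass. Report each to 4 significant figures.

The whole derivation carries full float precision from start to finish. In-progress results appear rounded off to 4 significant digits across the worked steps — exactly one rounding is applied to each reported value. The derived quantities (yield, glass mass, the five compositions, the totals, LOI) are computed in full float precision using the weight values at 1000 pbw of glass as they appear in either problem or answer.
Oxide mass targets, per 1000 pbw glass:
  TiO2: 22.29% × 1000 = 222.9 pbw
  Li2O: 1.656% × 1000 = 16.56 pbw
  SiO2: 56.49% × 1000 = 564.9 pbw
  ZrO2: 5.018% × 1000 = 50.18 pbw
  Al2O3: 14.54% × 1000 = 145.4 pbw
Verifying the oxide balance given the weights on record, on the stated basis (delivered sums recover each target net of answer rounding effects):
  TiO2: 225.1·0.9901 = 222.9 pbw (target 222.9 pbw)
  Li2O: 219.0·0.07560 = 16.56 pbw (target 16.56 pbw)
  SiO2: 74.45·0.3250 + 402.7·0.9950 + 219.0·0.6392 = 564.9 pbw (target 564.9 pbw)
  ZrO2: 74.45·0.6740 = 50.18 pbw (target 50.18 pbw)
  Al2O3: 402.7·0.003000 + 219.0·0.2698 + 129.9·0.6552 = 145.4 pbw (target 145.4 pbw)
Consistency of the glass mass: Σ batch − LOI loss = 999.9 pbw (oxide target masses add up to 999.9 pbw; stated basis 1000 pbw — deltas are rounding alone).
Total batch = Σ batch = 1051 pbw; ignition loss, Σ(batch × LOI) = 51.27 pbw; as yield: glass ÷ batch → 95.12%.

Batch per 1000 pbw glass:
  ZrSiO4: 74.45 pbw
  silica sand: 402.7 pbw
  spodumene: 219.0 pbw
  ATH: 129.9 pbw
  TiO2: 225.1 pbw
Total batch = 1051 pbw; LOI loss = 51.27 pbw; yield = 95.12%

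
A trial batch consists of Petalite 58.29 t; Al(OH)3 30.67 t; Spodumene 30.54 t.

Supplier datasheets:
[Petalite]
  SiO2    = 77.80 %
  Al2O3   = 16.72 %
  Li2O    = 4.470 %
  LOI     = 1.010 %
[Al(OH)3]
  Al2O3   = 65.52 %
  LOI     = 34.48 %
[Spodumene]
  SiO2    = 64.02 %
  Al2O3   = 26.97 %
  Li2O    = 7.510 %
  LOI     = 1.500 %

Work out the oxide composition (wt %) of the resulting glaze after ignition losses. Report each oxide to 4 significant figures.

Glass mass = 107.9 t (batch 119.5 − LOI 11.62).
Composition: SiO2 60.16%, Al2O3 35.30%, Li2O 4.541%

All internal work runs at full float precision through the solve — the intermediate values are shown rounded off to 4 significant figures in the printout — a single rounding produces every reported value; derived quantities, including three oxide percentages, LOI, the yield, glass mass, the totals, are recomputed from the batch weights per 107.9 t of glass at exact precision as quoted within the problem or the answer.
Oxide masses out of the charge:
  SiO2: 58.29·0.7780 + 30.54·0.6402 = 64.90 t
  Al2O3: 58.29·0.1672 + 30.67·0.6552 + 30.54·0.2697 = 38.08 t
  Li2O: 58.29·0.04470 + 30.54·0.07510 = 4.899 t
LOI: 58.29·0.01010 + 30.67·0.3448 + 30.54·0.01500 = 11.62 t
Glass mass = batch − LOI = 119.5 − 11.62 = 107.9 t (the oxide masses sum to this)
percent by weight: oxide/glass ×100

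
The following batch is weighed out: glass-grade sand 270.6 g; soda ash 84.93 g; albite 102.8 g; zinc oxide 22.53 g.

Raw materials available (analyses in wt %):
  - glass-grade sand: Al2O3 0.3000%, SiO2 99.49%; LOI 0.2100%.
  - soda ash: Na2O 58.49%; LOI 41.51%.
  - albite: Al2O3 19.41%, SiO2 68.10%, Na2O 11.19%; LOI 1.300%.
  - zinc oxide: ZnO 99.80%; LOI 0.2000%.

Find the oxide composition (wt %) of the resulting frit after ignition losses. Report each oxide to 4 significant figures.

Glass mass = 443.7 g (batch 480.9 − LOI 37.20).
Composition: Al2O3 4.680%, ZnO 5.068%, SiO2 76.46%, Na2O 13.79%

Mid-chain values appear rounded to four significant figures between the steps; the whole derivation carries full float precision at each step — every reported value takes a single rounding. The derived quantities, including four oxide percentages, the totals, glass mass, ignition loss, the yield, are recomputed from the batch weights at 443.7 g of glass in full float precision as given in question or answer.
Oxide masses out of the charge:
  Al2O3: 270.6·0.003000 + 102.8·0.1941 = 20.77 g
  ZnO: 22.53·0.9980 = 22.48 g
  SiO2: 270.6·0.9949 + 102.8·0.6810 = 339.2 g
  Na2O: 84.93·0.5849 + 102.8·0.1119 = 61.18 g
LOI: 270.6·0.002100 + 84.93·0.4151 + 102.8·0.01300 + 22.53·0.002000 = 37.20 g
Glass = total batch minus LOI = 480.9 − 37.20 = 443.7 g (= Σ oxide masses)
wt % = 100 × oxide mass / glass mass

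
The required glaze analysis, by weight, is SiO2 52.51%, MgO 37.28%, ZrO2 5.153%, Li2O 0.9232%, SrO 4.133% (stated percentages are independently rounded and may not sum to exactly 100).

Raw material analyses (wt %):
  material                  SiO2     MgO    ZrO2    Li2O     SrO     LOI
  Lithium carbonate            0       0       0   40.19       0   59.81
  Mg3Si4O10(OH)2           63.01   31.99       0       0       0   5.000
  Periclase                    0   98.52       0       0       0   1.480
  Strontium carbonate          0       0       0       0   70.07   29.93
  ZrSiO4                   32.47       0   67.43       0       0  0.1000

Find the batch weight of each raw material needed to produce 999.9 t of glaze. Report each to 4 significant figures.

Rounding to 4 significant digits applies to every intermediate as shown; the whole derivation keeps exact precision through every step. Each reported value undergoes a single rounding — all derived quantities are computed at full float precision (the totals, LOI, the five compositions, net glass mass, yield) from the weighed amounts per 999.9 t of glass, as quoted within the question or the answer.
The oxide mass targets at 999.9 t glaze:
  SiO2: 52.51% × 999.9 = 525.0 t
  MgO: 37.28% × 999.9 = 372.8 t
  ZrO2: 5.153% × 999.9 = 51.52 t
  Li2O: 0.9232% × 999.9 = 9.231 t
  SrO: 4.133% × 999.9 = 41.33 t
Per-oxide balance check using the reported weights, for the quoted basis mass (oxide sums agree with the targets up to rounding of the answer):
  SiO2: 793.9·0.6301 + 76.41·0.3247 = 525.0 t (target 525.0 t)
  MgO: 793.9·0.3199 + 120.6·0.9852 = 372.8 t (target 372.8 t)
  ZrO2: 76.41·0.6743 = 51.52 t (target 51.52 t)
  Li2O: 22.97·0.4019 = 9.232 t (target 9.231 t)
  SrO: 58.98·0.7007 = 41.33 t (target 41.33 t)
The glass-mass cross-check: whole batch net of LOI = 999.9 t (per-oxide target masses sum to 999.9 t; against the stated basis, 999.9 t — deltas are rounding alone).
Whole-batch sum: Σ batch = 1073 t; LOI loss = Σ batch·LOI = 72.95 t; yield: glass divided by total = 93.20%.

Batch per 999.9 t glaze:
  Lithium carbonate: 22.97 t
  Mg3Si4O10(OH)2: 793.9 t
  Periclase: 120.6 t
  Strontium carbonate: 58.98 t
  ZrSiO4: 76.41 t
Total batch = 1073 t; LOI loss = 72.95 t; yield = 93.20%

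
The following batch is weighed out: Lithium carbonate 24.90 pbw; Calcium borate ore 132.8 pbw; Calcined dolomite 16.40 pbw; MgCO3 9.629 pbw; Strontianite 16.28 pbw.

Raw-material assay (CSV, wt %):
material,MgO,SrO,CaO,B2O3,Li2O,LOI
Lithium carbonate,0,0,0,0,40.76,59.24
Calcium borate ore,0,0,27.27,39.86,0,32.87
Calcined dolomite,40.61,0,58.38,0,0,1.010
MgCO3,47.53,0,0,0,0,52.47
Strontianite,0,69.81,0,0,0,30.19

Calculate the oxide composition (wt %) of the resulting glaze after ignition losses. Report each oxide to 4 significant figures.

Glass mass = 131.5 pbw (batch 200.0 − LOI 68.54).
Composition: MgO 8.547%, SrO 8.644%, CaO 34.83%, B2O3 40.26%, Li2O 7.720%

The whole derivation keeps exact precision in every operation. Mid-chain values appear rounded to four significant figures on the page; each reported number takes just one rounding. The derived quantities, including ignition loss, glass mass, the yield, five oxide percentages, the totals, are computed from the batch weights on 131.5 pbw of glass in full float precision, as set out in the problem or the answer.
Oxide masses out of the charge:
  MgO: 16.40·0.4061 + 9.629·0.4753 = 11.24 pbw
  SrO: 16.28·0.6981 = 11.37 pbw
  CaO: 132.8·0.2727 + 16.40·0.5838 = 45.79 pbw
  B2O3: 132.8·0.3986 = 52.93 pbw
  Li2O: 24.90·0.4076 = 10.15 pbw
LOI: 24.90·0.5924 + 132.8·0.3287 + 16.40·0.01010 + 9.629·0.5247 + 16.28·0.3019 = 68.54 pbw
Net of LOI, the glass mass = 200.0 − 68.54 = 131.5 pbw (= the summed oxide contributions)
percent by weight: oxide/glass ×100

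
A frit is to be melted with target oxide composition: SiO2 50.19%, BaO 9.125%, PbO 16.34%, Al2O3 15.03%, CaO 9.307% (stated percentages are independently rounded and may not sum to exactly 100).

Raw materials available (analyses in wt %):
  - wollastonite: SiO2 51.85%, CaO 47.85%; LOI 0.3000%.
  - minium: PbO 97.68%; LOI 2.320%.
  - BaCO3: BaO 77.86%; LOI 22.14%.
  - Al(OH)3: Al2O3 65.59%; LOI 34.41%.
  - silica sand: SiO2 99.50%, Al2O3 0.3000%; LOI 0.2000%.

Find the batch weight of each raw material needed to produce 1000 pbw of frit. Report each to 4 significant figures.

Batch per 1000 pbw frit:
  wollastonite: 194.5 pbw
  minium: 167.3 pbw
  BaCO3: 117.2 pbw
  Al(OH)3: 227.3 pbw
  silica sand: 403.1 pbw
Total batch = 1109 pbw; LOI loss = 109.4 pbw; yield = 90.14%

Each numeric step keeps full precision through every step — working values are shown, rounded to four significant figures, in the working. Each reported value sees exactly one rounding — derived quantities (ignition loss, glass mass, the yield, totals, the five compositions) are rebuilt at full precision using the weight values per 1000 pbw of glass, as written in the problem or the answer.
Oxide mass targets, per 1000 pbw frit:
  SiO2: 50.19% × 1000 = 501.9 pbw
  BaO: 9.125% × 1000 = 91.25 pbw
  PbO: 16.34% × 1000 = 163.4 pbw
  Al2O3: 15.03% × 1000 = 150.3 pbw
  CaO: 9.307% × 1000 = 93.07 pbw
Mass-balance tally per oxide working from each reported weight, relative to the basis at hand (summed amounts equal target values up to rounding of the answer):
  SiO2: 194.5·0.5185 + 403.1·0.9950 = 501.9 pbw (target 501.9 pbw)
  BaO: 117.2·0.7786 = 91.25 pbw (target 91.25 pbw)
  PbO: 167.3·0.9768 = 163.4 pbw (target 163.4 pbw)
  Al2O3: 227.3·0.6559 + 403.1·0.003000 = 150.3 pbw (target 150.3 pbw)
  CaO: 194.5·0.4785 = 93.07 pbw (target 93.07 pbw)
Auditing the glass mass value: total charge less LOI = 1000 pbw (the targets, summed, come to 999.9 pbw; versus the stated basis of 1000 pbw — any gap is answer rounding).
Whole-batch sum: Σ batch = 1109 pbw; LOI loss = Σ batch·LOI = 109.4 pbw; yield = glass ÷ total batch = 90.14%.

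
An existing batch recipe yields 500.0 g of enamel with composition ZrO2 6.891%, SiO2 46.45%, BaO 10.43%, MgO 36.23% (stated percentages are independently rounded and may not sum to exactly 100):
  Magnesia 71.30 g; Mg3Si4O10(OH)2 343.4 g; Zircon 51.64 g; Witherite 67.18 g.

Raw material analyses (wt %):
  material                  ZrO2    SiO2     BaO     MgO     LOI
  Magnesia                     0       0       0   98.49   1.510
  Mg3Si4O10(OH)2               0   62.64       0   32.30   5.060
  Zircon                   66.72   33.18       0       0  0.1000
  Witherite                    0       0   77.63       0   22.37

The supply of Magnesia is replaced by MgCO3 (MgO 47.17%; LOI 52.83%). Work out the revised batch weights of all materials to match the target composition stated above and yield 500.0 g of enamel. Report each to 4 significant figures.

Intermediates are shown rounded to 4 significant digits when written out. All internal work maintains full precision at each step — a single rounding completes each reported result. All derived quantities (LOI, net glass mass, yield, the totals, the four compositions) are re-derived in exact precision using the weight values for 500.0 g of glass exactly as shown in either problem or answer.
Oxide-by-oxide targets in 500.0 g enamel:
  ZrO2: 6.891% × 500.0 = 34.46 g
  SiO2: 46.45% × 500.0 = 232.2 g
  BaO: 10.43% × 500.0 = 52.15 g
  MgO: 36.23% × 500.0 = 181.2 g
Mass-balance tally per oxide given the weights on record, under the basis named above (oxide sums agree with the targets inside rounding margins):
  ZrO2: 51.64·0.6672 = 34.45 g (target 34.46 g)
  SiO2: 343.4·0.6264 + 51.64·0.3318 = 232.2 g (target 232.2 g)
  BaO: 67.18·0.7763 = 52.15 g (target 52.15 g)
  MgO: 148.9·0.4717 + 343.4·0.3230 = 181.2 g (target 181.2 g)
Glass-mass bookkeeping: batch total minus LOI = 500.0 g (per-oxide target masses sum to 500.0 g; the stated basis being 500.0 g — deltas are rounding alone).
Adding the batch up: Σ batch = 611.1 g; LOI loss = Σ batch·LOI = 111.1 g; yield, glass over the total, = 81.82%.

Revised batch per 500.0 g enamel:
  MgCO3: 148.9 g
  Mg3Si4O10(OH)2: 343.4 g
  Zircon: 51.64 g
  Witherite: 67.18 g
Total batch = 611.1 g; LOI loss = 111.1 g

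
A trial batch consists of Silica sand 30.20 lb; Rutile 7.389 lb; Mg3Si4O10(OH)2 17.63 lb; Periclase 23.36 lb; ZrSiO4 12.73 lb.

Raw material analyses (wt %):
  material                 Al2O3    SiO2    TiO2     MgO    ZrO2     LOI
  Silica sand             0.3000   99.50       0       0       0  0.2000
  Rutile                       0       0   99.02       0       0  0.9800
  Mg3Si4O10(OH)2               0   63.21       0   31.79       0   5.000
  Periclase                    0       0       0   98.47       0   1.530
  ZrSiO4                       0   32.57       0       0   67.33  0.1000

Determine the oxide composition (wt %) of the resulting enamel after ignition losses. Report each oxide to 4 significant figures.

The whole derivation runs at full precision through the solve — in-progress results are shown rounded to 4 significant digits at each printed step. Exactly one rounding is applied to each reported value; all derived quantities (yield, glass mass, the totals, LOI, the five compositions) are carried at full float precision from the weighed amounts at 89.92 lb of glass as set out in the question or the answer.
What the batch supplies per oxide:
  Al2O3: 30.20·0.003000 = 0.09060 lb
  SiO2: 30.20·0.9950 + 17.63·0.6321 + 12.73·0.3257 = 45.34 lb
  TiO2: 7.389·0.9902 = 7.317 lb
  MgO: 17.63·0.3179 + 23.36·0.9847 = 28.61 lb
  ZrO2: 12.73·0.6733 = 8.571 lb
LOI: 30.20·0.002000 + 7.389·0.009800 + 17.63·0.05000 + 23.36·0.01530 + 12.73·0.001000 = 1.384 lb
batch − LOI leaves glass = 91.31 − 1.384 = 89.92 lb (= Σ oxide masses)
each oxide over glass, ×100, is wt %

Glass mass = 89.92 lb (batch 91.31 − LOI 1.384).
Composition: Al2O3 0.1008%, SiO2 50.42%, TiO2 8.136%, MgO 31.81%, ZrO2 9.531%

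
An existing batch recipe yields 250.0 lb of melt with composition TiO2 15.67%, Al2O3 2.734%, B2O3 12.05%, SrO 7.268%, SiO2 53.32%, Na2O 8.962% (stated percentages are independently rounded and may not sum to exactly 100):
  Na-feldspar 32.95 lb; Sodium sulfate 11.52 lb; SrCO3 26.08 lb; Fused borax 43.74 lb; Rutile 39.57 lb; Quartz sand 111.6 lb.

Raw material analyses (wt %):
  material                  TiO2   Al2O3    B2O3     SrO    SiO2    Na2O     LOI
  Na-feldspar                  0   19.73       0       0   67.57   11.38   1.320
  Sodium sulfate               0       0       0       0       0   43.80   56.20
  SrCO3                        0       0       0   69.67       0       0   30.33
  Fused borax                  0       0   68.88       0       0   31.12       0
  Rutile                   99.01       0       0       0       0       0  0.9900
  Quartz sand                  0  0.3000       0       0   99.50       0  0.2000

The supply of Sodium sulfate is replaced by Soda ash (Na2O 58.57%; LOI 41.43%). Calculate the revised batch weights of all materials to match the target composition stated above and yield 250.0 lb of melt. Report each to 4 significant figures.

Revised batch per 250.0 lb melt:
  Na-feldspar: 32.95 lb
  Soda ash: 8.614 lb
  SrCO3: 26.08 lb
  Fused borax: 43.74 lb
  Rutile: 39.57 lb
  Quartz sand: 111.6 lb
Total batch = 262.6 lb; LOI loss = 12.53 lb

Every computation holds full float precision through the solve; in-progress results appear, with 4-significant-figure rounding, as written; each reported value is rounded only once — the derived quantities are recomputed at full float precision (the yield, the six compositions, the totals, glass mass, LOI) from the batch weights for 250.0 lb of glass, exactly as shown in the question or the answer.
Oxide-by-oxide targets in 250.0 lb melt:
  TiO2: 15.67% × 250.0 = 39.17 lb
  Al2O3: 2.734% × 250.0 = 6.835 lb
  B2O3: 12.05% × 250.0 = 30.12 lb
  SrO: 7.268% × 250.0 = 18.17 lb
  SiO2: 53.32% × 250.0 = 133.3 lb
  Na2O: 8.962% × 250.0 = 22.40 lb
Checking each oxide sum given the weights on record, for the quoted basis mass (target by target, the sums agree exact up to rounding of places):
  TiO2: 39.57·0.9901 = 39.18 lb (target 39.17 lb)
  Al2O3: 32.95·0.1973 + 111.6·0.003000 = 6.836 lb (target 6.835 lb)
  B2O3: 43.74·0.6888 = 30.13 lb (target 30.12 lb)
  SrO: 26.08·0.6967 = 18.17 lb (target 18.17 lb)
  SiO2: 32.95·0.6757 + 111.6·0.9950 = 133.3 lb (target 133.3 lb)
  Na2O: 32.95·0.1138 + 8.614·0.5857 + 43.74·0.3112 = 22.41 lb (target 22.40 lb)
Glass-mass sanity pass: net batch after ignition = 250.0 lb (the Σ of target masses is 250.0 lb; basis as stated: 250.0 lb — a pure rounding effect).
Whole-batch sum: Σ batch = 262.6 lb; Σ batch·LOI gives LOI loss = 12.53 lb; glass ÷ batch gives a yield of 95.23%.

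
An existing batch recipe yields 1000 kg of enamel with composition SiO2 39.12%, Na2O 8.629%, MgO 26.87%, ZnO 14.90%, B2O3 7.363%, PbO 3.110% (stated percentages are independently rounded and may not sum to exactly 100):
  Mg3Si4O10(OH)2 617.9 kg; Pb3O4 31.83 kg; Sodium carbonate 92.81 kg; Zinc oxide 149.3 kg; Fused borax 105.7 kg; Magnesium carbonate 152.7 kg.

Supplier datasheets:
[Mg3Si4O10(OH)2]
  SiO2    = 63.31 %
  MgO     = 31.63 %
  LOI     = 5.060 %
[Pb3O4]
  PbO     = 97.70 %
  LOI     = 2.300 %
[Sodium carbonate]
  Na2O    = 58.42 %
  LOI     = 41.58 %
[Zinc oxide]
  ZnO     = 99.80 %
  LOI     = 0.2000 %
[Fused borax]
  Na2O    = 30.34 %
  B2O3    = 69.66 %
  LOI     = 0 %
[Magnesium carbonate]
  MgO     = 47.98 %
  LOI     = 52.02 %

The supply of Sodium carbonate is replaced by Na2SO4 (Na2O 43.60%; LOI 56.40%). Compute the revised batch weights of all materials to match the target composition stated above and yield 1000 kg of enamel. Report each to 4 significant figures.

Revised batch per 1000 kg enamel:
  Mg3Si4O10(OH)2: 617.9 kg
  Pb3O4: 31.83 kg
  Na2SO4: 124.4 kg
  Zinc oxide: 149.3 kg
  Fused borax: 105.7 kg
  Magnesium carbonate: 152.7 kg
Total batch = 1182 kg; LOI loss = 181.9 kg

Values along the way are shown, rounded to 4 significant figures, alongside each step; all internal work holds full float precision from first step to last; each reported number takes just one rounding; the derived quantities (glass mass, the totals, the yield, LOI, six oxide percentages) are re-derived in exact precision from the batch weights on 1000 kg of glass as written in the question or the answer.
Per-oxide target masses for 1000 kg enamel:
  SiO2: 39.12% × 1000 = 391.2 kg
  Na2O: 8.629% × 1000 = 86.29 kg
  MgO: 26.87% × 1000 = 268.7 kg
  ZnO: 14.90% × 1000 = 149.0 kg
  B2O3: 7.363% × 1000 = 73.63 kg
  PbO: 3.110% × 1000 = 31.10 kg
Per-oxide balance check applying the batch weights above, relative to the basis at hand (sum by sum, the targets are met exact up to rounding of places):
  SiO2: 617.9·0.6331 = 391.2 kg (target 391.2 kg)
  Na2O: 124.4·0.4360 + 105.7·0.3034 = 86.31 kg (target 86.29 kg)
  MgO: 617.9·0.3163 + 152.7·0.4798 = 268.7 kg (target 268.7 kg)
  ZnO: 149.3·0.9980 = 149.0 kg (target 149.0 kg)
  B2O3: 105.7·0.6966 = 73.63 kg (target 73.63 kg)
  PbO: 31.83·0.9770 = 31.10 kg (target 31.10 kg)
Auditing the glass mass value: Σ batch − LOI loss = 999.9 kg (summing oxide targets gives 999.9 kg; stated basis 1000 kg — any gap is answer rounding).
Adding the batch up: Σ batch = 1182 kg; loss to ignition Σ batch·LOI = 181.9 kg; yield: glass divided by total = 84.61%.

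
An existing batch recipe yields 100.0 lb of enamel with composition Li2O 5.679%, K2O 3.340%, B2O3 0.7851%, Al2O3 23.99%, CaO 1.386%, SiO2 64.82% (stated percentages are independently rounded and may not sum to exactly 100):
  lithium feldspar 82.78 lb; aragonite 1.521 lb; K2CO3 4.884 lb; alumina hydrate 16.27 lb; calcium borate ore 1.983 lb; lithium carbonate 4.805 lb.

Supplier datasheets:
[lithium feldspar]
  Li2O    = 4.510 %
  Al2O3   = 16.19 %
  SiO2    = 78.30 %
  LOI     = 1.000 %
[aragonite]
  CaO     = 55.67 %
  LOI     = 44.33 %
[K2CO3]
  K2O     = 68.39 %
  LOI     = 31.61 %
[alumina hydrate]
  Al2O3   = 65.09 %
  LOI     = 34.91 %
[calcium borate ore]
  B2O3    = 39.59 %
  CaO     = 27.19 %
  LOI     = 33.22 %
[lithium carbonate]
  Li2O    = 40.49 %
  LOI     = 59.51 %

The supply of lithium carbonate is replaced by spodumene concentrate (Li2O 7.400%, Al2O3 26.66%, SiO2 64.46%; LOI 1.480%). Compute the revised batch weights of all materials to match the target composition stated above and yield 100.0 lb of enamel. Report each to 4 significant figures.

The whole derivation carries full float precision in every operation; working values are printed (rounded to four significant digits) alongside each step; exactly one rounding lands on each reported number. The derived quantities are re-derived from the batch weights for 100.0 lb of glass at full precision (ignition loss, the six compositions, totals, net glass mass, the yield), precisely as stated by the problem or the answer.
Per-oxide target masses for 100.0 lb enamel:
  Li2O: 5.679% × 100.0 = 5.679 lb
  K2O: 3.340% × 100.0 = 3.340 lb
  B2O3: 0.7851% × 100.0 = 0.7851 lb
  Al2O3: 23.99% × 100.0 = 23.99 lb
  CaO: 1.386% × 100.0 = 1.386 lb
  SiO2: 64.82% × 100.0 = 64.82 lb
Verifying the oxide balance on the weights just shown, versus the basis set out (every target is met by its sum up to rounding of the answer):
  Li2O: 39.35·0.04510 + 52.76·0.07400 = 5.679 lb (target 5.679 lb)
  K2O: 4.884·0.6839 = 3.340 lb (target 3.340 lb)
  B2O3: 1.983·0.3959 = 0.7851 lb (target 0.7851 lb)
  Al2O3: 39.35·0.1619 + 5.459·0.6509 + 52.76·0.2666 = 23.99 lb (target 23.99 lb)
  CaO: 1.521·0.5567 + 1.983·0.2719 = 1.386 lb (target 1.386 lb)
  SiO2: 39.35·0.7830 + 52.76·0.6446 = 64.82 lb (target 64.82 lb)
Glass-mass closure: total charge less LOI = 100.0 lb (oxide target masses add up to 100.0 lb; with the basis standing at 100.0 lb — gaps are rounding artifacts).
Adding the batch up: Σ batch = 106.0 lb; Σ batch·LOI gives LOI loss = 5.957 lb; as yield: glass ÷ batch → 94.38%.

Revised batch per 100.0 lb enamel:
  lithium feldspar: 39.35 lb
  aragonite: 1.521 lb
  K2CO3: 4.884 lb
  alumina hydrate: 5.459 lb
  calcium borate ore: 1.983 lb
  spodumene concentrate: 52.76 lb
Total batch = 106.0 lb; LOI loss = 5.957 lb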